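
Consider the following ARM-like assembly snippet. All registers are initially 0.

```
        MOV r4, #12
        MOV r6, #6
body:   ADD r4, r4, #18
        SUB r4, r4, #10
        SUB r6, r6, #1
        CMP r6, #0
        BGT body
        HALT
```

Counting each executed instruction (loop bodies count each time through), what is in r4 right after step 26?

MOV r4, #12 → r4=12
MOV r6, #6 → r6=6
ADD r4, r4, #18 → r4=12+18=30
SUB r4, r4, #10 → r4=30-10=20
SUB r6, r6, #1 → r6=6-1=5
CMP r6, #0  (cmp 5,0)
BGT body: taken
ADD r4, r4, #18 → r4=20+18=38
SUB r4, r4, #10 → r4=38-10=28
SUB r6, r6, #1 → r6=5-1=4
CMP r6, #0  (cmp 4,0)
BGT body: taken
ADD r4, r4, #18 → r4=28+18=46
SUB r4, r4, #10 → r4=46-10=36
SUB r6, r6, #1 → r6=4-1=3
CMP r6, #0  (cmp 3,0)
BGT body: taken
ADD r4, r4, #18 → r4=36+18=54
SUB r4, r4, #10 → r4=54-10=44
SUB r6, r6, #1 → r6=3-1=2
CMP r6, #0  (cmp 2,0)
BGT body: taken
ADD r4, r4, #18 → r4=44+18=62
SUB r4, r4, #10 → r4=62-10=52
SUB r6, r6, #1 → r6=2-1=1
CMP r6, #0  (cmp 1,0)
After step 26: r4 = 52.

52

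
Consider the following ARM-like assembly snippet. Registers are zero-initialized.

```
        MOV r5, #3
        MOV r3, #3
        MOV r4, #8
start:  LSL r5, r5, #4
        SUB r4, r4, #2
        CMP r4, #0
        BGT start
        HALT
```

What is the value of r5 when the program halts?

MOV r5, #3 → r5=3
MOV r3, #3 → r3=3
MOV r4, #8 → r4=8
LSL r5, r5, #4 → r5=3<<4=48
SUB r4, r4, #2 → r4=8-2=6
CMP r4, #0  (cmp 6,0)
BGT start: taken
LSL r5, r5, #4 → r5=48<<4=768
SUB r4, r4, #2 → r4=6-2=4
CMP r4, #0  (cmp 4,0)
BGT start: taken
LSL r5, r5, #4 → r5=768<<4=12288
SUB r4, r4, #2 → r4=4-2=2
CMP r4, #0  (cmp 2,0)
BGT start: taken
LSL r5, r5, #4 → r5=12288<<4=196608
SUB r4, r4, #2 → r4=2-2=0
CMP r4, #0  (cmp 0,0)
BGT start: not taken
halt.

196608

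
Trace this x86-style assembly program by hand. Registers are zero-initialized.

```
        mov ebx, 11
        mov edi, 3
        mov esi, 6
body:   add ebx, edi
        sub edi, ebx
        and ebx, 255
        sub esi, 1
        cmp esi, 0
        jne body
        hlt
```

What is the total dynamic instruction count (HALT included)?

after mov ebx, 11: ebx=11
after mov edi, 3: edi=3
after mov esi, 6: esi=6
after add ebx, edi: ebx=11+3=14
after sub edi, ebx: edi=3-14=-11
after and ebx, 255: ebx=14&255=14
after sub esi, 1: esi=6-1=5
cmp esi, 0  (cmp 5,0)
jne body: taken
after add ebx, edi: ebx=14+(-11)=3
after sub edi, ebx: edi=(-11)-3=-14
after and ebx, 255: ebx=3&255=3
after sub esi, 1: esi=5-1=4
cmp esi, 0  (cmp 4,0)
jne body: taken
after add ebx, edi: ebx=3+(-14)=-11
after sub edi, ebx: edi=(-14)-(-11)=-3
after and ebx, 255: ebx=(-11)&255=245
after sub esi, 1: esi=4-1=3
cmp esi, 0  (cmp 3,0)
jne body: taken
after add ebx, edi: ebx=245+(-3)=242
after sub edi, ebx: edi=(-3)-242=-245
after and ebx, 255: ebx=242&255=242
after sub esi, 1: esi=3-1=2
cmp esi, 0  (cmp 2,0)
jne body: taken
after add ebx, edi: ebx=242+(-245)=-3
after sub edi, ebx: edi=(-245)-(-3)=-242
after and ebx, 255: ebx=(-3)&255=253
after sub esi, 1: esi=2-1=1
cmp esi, 0  (cmp 1,0)
jne body: taken
after add ebx, edi: ebx=253+(-242)=11
after sub edi, ebx: edi=(-242)-11=-253
after and ebx, 255: ebx=11&255=11
after sub esi, 1: esi=1-1=0
cmp esi, 0  (cmp 0,0)
jne body: not taken
halt.
Total executed instructions: 40.

40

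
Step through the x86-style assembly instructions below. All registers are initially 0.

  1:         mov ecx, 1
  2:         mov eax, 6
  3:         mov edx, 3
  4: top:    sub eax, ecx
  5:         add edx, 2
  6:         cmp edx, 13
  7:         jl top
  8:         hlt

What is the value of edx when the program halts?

13

ecx=1
eax=6
edx=3
eax=6-1=5
edx=3+2=5
cmp edx, 13  (cmp 5,13)
jl top: taken
eax=5-1=4
edx=5+2=7
cmp edx, 13  (cmp 7,13)
jl top: taken
eax=4-1=3
edx=7+2=9
cmp edx, 13  (cmp 9,13)
jl top: taken
eax=3-1=2
edx=9+2=11
cmp edx, 13  (cmp 11,13)
jl top: taken
eax=2-1=1
edx=11+2=13
cmp edx, 13  (cmp 13,13)
jl top: not taken
halt.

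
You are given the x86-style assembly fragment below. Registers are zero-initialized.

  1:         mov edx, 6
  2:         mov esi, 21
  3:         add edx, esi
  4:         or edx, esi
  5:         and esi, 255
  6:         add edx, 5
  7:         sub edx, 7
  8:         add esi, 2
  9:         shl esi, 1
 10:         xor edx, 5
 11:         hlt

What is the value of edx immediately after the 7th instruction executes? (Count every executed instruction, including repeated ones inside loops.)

edx=6
esi=21
edx=6+21=27
edx=27|21=31
esi=21&255=21
edx=31+5=36
edx=36-7=29
After step 7: edx = 29.

29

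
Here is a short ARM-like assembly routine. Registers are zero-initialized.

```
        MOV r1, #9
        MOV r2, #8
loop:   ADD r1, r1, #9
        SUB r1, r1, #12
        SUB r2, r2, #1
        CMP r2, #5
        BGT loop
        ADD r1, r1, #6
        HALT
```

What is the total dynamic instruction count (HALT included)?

19

after MOV r1, #9: r1=9
after MOV r2, #8: r2=8
after ADD r1, r1, #9: r1=9+9=18
after SUB r1, r1, #12: r1=18-12=6
after SUB r2, r2, #1: r2=8-1=7
CMP r2, #5  (cmp 7,5)
BGT loop: taken
after ADD r1, r1, #9: r1=6+9=15
after SUB r1, r1, #12: r1=15-12=3
after SUB r2, r2, #1: r2=7-1=6
CMP r2, #5  (cmp 6,5)
BGT loop: taken
after ADD r1, r1, #9: r1=3+9=12
after SUB r1, r1, #12: r1=12-12=0
after SUB r2, r2, #1: r2=6-1=5
CMP r2, #5  (cmp 5,5)
BGT loop: not taken
after ADD r1, r1, #6: r1=0+6=6
halt.
Total executed instructions: 19.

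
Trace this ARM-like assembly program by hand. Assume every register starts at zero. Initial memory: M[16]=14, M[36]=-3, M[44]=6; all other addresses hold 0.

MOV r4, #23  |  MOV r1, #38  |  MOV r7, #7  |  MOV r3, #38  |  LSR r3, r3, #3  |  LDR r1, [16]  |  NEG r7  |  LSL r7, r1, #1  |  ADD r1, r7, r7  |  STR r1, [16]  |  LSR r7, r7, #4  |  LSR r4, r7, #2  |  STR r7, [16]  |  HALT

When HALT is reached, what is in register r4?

0

r4=23
r1=38
r7=7
r3=38
r3=38>>3=4
r1=M[16]=14
r7=-(7)=-7
r7=14<<1=28
r1=28+28=56
STR r1, [16] → M[16]=56
r7=28>>4=1
r4=1>>2=0
STR r7, [16] → M[16]=1
halt.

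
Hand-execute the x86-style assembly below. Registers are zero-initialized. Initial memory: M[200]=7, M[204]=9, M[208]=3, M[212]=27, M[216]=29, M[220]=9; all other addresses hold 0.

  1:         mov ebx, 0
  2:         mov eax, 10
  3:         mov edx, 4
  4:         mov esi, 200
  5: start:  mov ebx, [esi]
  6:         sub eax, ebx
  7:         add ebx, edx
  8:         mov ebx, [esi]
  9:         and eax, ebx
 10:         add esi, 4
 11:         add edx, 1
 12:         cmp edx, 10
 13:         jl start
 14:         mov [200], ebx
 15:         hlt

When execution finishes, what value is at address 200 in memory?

9

after mov ebx, 0: ebx=0
after mov eax, 10: eax=10
after mov edx, 4: edx=4
after mov esi, 200: esi=200
after mov ebx, [esi]: ebx=M[200]=7
after sub eax, ebx: eax=10-7=3
after add ebx, edx: ebx=7+4=11
after mov ebx, [esi]: ebx=M[200]=7
after and eax, ebx: eax=3&7=3
after add esi, 4: esi=200+4=204
after add edx, 1: edx=4+1=5
cmp edx, 10  (cmp 5,10)
jl start: taken
after mov ebx, [esi]: ebx=M[204]=9
after sub eax, ebx: eax=3-9=-6
after add ebx, edx: ebx=9+5=14
after mov ebx, [esi]: ebx=M[204]=9
after and eax, ebx: eax=(-6)&9=8
after add esi, 4: esi=204+4=208
after add edx, 1: edx=5+1=6
cmp edx, 10  (cmp 6,10)
jl start: taken
after mov ebx, [esi]: ebx=M[208]=3
after sub eax, ebx: eax=8-3=5
after add ebx, edx: ebx=3+6=9
after mov ebx, [esi]: ebx=M[208]=3
after and eax, ebx: eax=5&3=1
after add esi, 4: esi=208+4=212
after add edx, 1: edx=6+1=7
cmp edx, 10  (cmp 7,10)
jl start: taken
after mov ebx, [esi]: ebx=M[212]=27
after sub eax, ebx: eax=1-27=-26
after add ebx, edx: ebx=27+7=34
after mov ebx, [esi]: ebx=M[212]=27
after and eax, ebx: eax=(-26)&27=2
after add esi, 4: esi=212+4=216
after add edx, 1: edx=7+1=8
cmp edx, 10  (cmp 8,10)
jl start: taken
after mov ebx, [esi]: ebx=M[216]=29
after sub eax, ebx: eax=2-29=-27
after add ebx, edx: ebx=29+8=37
after mov ebx, [esi]: ebx=M[216]=29
after and eax, ebx: eax=(-27)&29=5
after add esi, 4: esi=216+4=220
after add edx, 1: edx=8+1=9
cmp edx, 10  (cmp 9,10)
jl start: taken
after mov ebx, [esi]: ebx=M[220]=9
after sub eax, ebx: eax=5-9=-4
after add ebx, edx: ebx=9+9=18
after mov ebx, [esi]: ebx=M[220]=9
after and eax, ebx: eax=(-4)&9=8
after add esi, 4: esi=220+4=224
after add edx, 1: edx=9+1=10
cmp edx, 10  (cmp 10,10)
jl start: not taken
mov [200], ebx → M[200]=9
halt.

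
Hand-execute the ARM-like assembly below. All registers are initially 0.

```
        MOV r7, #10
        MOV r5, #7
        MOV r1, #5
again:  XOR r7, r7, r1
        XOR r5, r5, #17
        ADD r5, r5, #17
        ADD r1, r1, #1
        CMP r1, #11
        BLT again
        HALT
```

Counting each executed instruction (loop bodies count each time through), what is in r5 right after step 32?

r7=10
r5=7
r1=5
r7=10^5=15
r5=7^17=22
r5=22+17=39
r1=5+1=6
CMP r1, #11  (cmp 6,11)
BLT again: taken
r7=15^6=9
r5=39^17=54
r5=54+17=71
r1=6+1=7
CMP r1, #11  (cmp 7,11)
BLT again: taken
r7=9^7=14
r5=71^17=86
r5=86+17=103
r1=7+1=8
CMP r1, #11  (cmp 8,11)
BLT again: taken
r7=14^8=6
r5=103^17=118
r5=118+17=135
r1=8+1=9
CMP r1, #11  (cmp 9,11)
BLT again: taken
r7=6^9=15
r5=135^17=150
r5=150+17=167
r1=9+1=10
CMP r1, #11  (cmp 10,11)
After step 32: r5 = 167.

167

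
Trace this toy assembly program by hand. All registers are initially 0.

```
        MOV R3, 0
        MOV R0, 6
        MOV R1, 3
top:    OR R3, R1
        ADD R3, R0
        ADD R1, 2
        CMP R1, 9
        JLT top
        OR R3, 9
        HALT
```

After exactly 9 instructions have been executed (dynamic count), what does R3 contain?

MOV R3, 0 → R3=0
MOV R0, 6 → R0=6
MOV R1, 3 → R1=3
OR R3, R1 → R3=0|3=3
ADD R3, R0 → R3=3+6=9
ADD R1, 2 → R1=3+2=5
CMP R1, 9  (cmp 5,9)
JLT top: taken
OR R3, R1 → R3=9|5=13
After step 9: R3 = 13.

13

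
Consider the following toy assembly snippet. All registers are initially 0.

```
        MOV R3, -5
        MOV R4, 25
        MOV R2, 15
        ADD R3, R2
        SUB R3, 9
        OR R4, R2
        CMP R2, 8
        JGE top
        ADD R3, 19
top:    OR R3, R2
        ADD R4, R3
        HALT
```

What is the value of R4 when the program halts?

R3=-5
R4=25
R2=15
R3=(-5)+15=10
R3=10-9=1
R4=25|15=31
CMP R2, 8  (cmp 15,8)
JGE top: taken
R3=1|15=15
R4=31+15=46
halt.

46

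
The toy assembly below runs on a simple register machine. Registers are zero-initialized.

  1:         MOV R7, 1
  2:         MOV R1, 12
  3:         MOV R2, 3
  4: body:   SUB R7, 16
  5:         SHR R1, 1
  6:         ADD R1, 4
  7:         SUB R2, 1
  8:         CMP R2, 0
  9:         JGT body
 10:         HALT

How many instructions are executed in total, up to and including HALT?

22

R7=1
R1=12
R2=3
R7=1-16=-15
R1=12>>1=6
R1=6+4=10
R2=3-1=2
CMP R2, 0  (cmp 2,0)
JGT body: taken
R7=(-15)-16=-31
R1=10>>1=5
R1=5+4=9
R2=2-1=1
CMP R2, 0  (cmp 1,0)
JGT body: taken
R7=(-31)-16=-47
R1=9>>1=4
R1=4+4=8
R2=1-1=0
CMP R2, 0  (cmp 0,0)
JGT body: not taken
halt.
Total executed instructions: 22.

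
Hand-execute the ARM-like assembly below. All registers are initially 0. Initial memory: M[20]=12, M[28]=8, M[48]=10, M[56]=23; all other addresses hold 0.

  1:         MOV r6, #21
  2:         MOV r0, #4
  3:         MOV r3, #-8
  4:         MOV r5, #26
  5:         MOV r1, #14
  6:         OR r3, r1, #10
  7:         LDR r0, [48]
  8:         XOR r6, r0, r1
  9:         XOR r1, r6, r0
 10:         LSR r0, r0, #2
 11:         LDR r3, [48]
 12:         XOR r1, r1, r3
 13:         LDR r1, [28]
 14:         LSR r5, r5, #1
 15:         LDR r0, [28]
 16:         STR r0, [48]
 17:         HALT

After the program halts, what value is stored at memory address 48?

8

MOV r6, #21 → r6=21
MOV r0, #4 → r0=4
MOV r3, #-8 → r3=-8
MOV r5, #26 → r5=26
MOV r1, #14 → r1=14
OR r3, r1, #10 → r3=14|10=14
LDR r0, [48] → r0=M[48]=10
XOR r6, r0, r1 → r6=10^14=4
XOR r1, r6, r0 → r1=4^10=14
LSR r0, r0, #2 → r0=10>>2=2
LDR r3, [48] → r3=M[48]=10
XOR r1, r1, r3 → r1=14^10=4
LDR r1, [28] → r1=M[28]=8
LSR r5, r5, #1 → r5=26>>1=13
LDR r0, [28] → r0=M[28]=8
STR r0, [48] → M[48]=8
halt.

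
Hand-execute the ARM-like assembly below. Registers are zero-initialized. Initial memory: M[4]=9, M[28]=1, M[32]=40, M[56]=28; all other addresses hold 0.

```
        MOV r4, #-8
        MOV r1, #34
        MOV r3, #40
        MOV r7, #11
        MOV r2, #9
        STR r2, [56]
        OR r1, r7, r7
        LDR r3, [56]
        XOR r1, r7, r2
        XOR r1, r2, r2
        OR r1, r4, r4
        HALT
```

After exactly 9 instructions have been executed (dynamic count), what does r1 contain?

after MOV r4, #-8: r4=-8
after MOV r1, #34: r1=34
after MOV r3, #40: r3=40
after MOV r7, #11: r7=11
after MOV r2, #9: r2=9
STR r2, [56] → M[56]=9
after OR r1, r7, r7: r1=11|11=11
after LDR r3, [56]: r3=M[56]=9
after XOR r1, r7, r2: r1=11^9=2
After step 9: r1 = 2.

2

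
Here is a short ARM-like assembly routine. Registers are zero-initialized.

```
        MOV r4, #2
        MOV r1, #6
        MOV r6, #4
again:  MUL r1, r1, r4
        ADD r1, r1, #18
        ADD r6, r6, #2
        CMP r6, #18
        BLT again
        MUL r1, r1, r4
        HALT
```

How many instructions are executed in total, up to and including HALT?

r4=2
r1=6
r6=4
r1=6*2=12
r1=12+18=30
r6=4+2=6
CMP r6, #18  (cmp 6,18)
BLT again: taken
r1=30*2=60
r1=60+18=78
r6=6+2=8
CMP r6, #18  (cmp 8,18)
BLT again: taken
r1=78*2=156
r1=156+18=174
r6=8+2=10
CMP r6, #18  (cmp 10,18)
BLT again: taken
r1=174*2=348
r1=348+18=366
r6=10+2=12
CMP r6, #18  (cmp 12,18)
BLT again: taken
r1=366*2=732
r1=732+18=750
r6=12+2=14
CMP r6, #18  (cmp 14,18)
BLT again: taken
r1=750*2=1500
r1=1500+18=1518
r6=14+2=16
CMP r6, #18  (cmp 16,18)
BLT again: taken
r1=1518*2=3036
r1=3036+18=3054
r6=16+2=18
CMP r6, #18  (cmp 18,18)
BLT again: not taken
r1=3054*2=6108
halt.
Total executed instructions: 40.

40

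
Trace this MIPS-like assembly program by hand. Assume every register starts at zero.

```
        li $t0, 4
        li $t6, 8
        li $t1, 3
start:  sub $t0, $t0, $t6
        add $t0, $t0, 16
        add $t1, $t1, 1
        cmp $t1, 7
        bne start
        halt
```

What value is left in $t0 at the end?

36

$t0=4
$t6=8
$t1=3
$t0=4-8=-4
$t0=(-4)+16=12
$t1=3+1=4
cmp $t1, 7  (cmp 4,7)
bne start: taken
$t0=12-8=4
$t0=4+16=20
$t1=4+1=5
cmp $t1, 7  (cmp 5,7)
bne start: taken
$t0=20-8=12
$t0=12+16=28
$t1=5+1=6
cmp $t1, 7  (cmp 6,7)
bne start: taken
$t0=28-8=20
$t0=20+16=36
$t1=6+1=7
cmp $t1, 7  (cmp 7,7)
bne start: not taken
halt.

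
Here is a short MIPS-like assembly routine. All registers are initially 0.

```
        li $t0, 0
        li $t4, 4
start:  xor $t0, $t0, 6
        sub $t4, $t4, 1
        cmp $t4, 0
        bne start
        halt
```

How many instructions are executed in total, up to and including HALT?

li $t0, 0 → $t0=0
li $t4, 4 → $t4=4
xor $t0, $t0, 6 → $t0=0^6=6
sub $t4, $t4, 1 → $t4=4-1=3
cmp $t4, 0  (cmp 3,0)
bne start: taken
xor $t0, $t0, 6 → $t0=6^6=0
sub $t4, $t4, 1 → $t4=3-1=2
cmp $t4, 0  (cmp 2,0)
bne start: taken
xor $t0, $t0, 6 → $t0=0^6=6
sub $t4, $t4, 1 → $t4=2-1=1
cmp $t4, 0  (cmp 1,0)
bne start: taken
xor $t0, $t0, 6 → $t0=6^6=0
sub $t4, $t4, 1 → $t4=1-1=0
cmp $t4, 0  (cmp 0,0)
bne start: not taken
halt.
Total executed instructions: 19.

19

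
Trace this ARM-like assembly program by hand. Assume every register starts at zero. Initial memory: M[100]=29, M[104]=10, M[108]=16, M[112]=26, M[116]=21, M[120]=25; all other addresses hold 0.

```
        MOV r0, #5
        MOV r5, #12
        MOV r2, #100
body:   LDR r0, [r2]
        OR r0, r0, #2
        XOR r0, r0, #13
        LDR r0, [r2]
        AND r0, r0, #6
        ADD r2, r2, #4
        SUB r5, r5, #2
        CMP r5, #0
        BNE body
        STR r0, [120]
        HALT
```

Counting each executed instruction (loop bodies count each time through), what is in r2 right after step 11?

104

after MOV r0, #5: r0=5
after MOV r5, #12: r5=12
after MOV r2, #100: r2=100
after LDR r0, [r2]: r0=M[100]=29
after OR r0, r0, #2: r0=29|2=31
after XOR r0, r0, #13: r0=31^13=18
after LDR r0, [r2]: r0=M[100]=29
after AND r0, r0, #6: r0=29&6=4
after ADD r2, r2, #4: r2=100+4=104
after SUB r5, r5, #2: r5=12-2=10
CMP r5, #0  (cmp 10,0)
After step 11: r2 = 104.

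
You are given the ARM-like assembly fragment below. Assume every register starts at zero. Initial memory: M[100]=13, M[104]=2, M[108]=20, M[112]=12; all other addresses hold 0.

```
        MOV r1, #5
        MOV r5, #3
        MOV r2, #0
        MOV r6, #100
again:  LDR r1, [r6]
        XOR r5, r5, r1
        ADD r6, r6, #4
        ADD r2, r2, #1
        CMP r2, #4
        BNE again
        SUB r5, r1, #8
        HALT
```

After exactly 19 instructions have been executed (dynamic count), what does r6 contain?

MOV r1, #5 → r1=5
MOV r5, #3 → r5=3
MOV r2, #0 → r2=0
MOV r6, #100 → r6=100
LDR r1, [r6] → r1=M[100]=13
XOR r5, r5, r1 → r5=3^13=14
ADD r6, r6, #4 → r6=100+4=104
ADD r2, r2, #1 → r2=0+1=1
CMP r2, #4  (cmp 1,4)
BNE again: taken
LDR r1, [r6] → r1=M[104]=2
XOR r5, r5, r1 → r5=14^2=12
ADD r6, r6, #4 → r6=104+4=108
ADD r2, r2, #1 → r2=1+1=2
CMP r2, #4  (cmp 2,4)
BNE again: taken
LDR r1, [r6] → r1=M[108]=20
XOR r5, r5, r1 → r5=12^20=24
ADD r6, r6, #4 → r6=108+4=112
After step 19: r6 = 112.

112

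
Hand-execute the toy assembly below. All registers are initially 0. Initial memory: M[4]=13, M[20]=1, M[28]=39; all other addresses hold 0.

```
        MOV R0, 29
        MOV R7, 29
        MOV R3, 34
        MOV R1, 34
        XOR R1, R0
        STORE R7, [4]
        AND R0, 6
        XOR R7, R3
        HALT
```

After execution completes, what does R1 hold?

63

R0=29
R7=29
R3=34
R1=34
R1=34^29=63
STORE R7, [4] → M[4]=29
R0=29&6=4
R7=29^34=63
halt.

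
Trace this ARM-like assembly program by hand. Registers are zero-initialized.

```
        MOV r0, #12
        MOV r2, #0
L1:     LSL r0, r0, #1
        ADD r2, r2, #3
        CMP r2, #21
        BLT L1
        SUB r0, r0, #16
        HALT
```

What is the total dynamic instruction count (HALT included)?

32

MOV r0, #12 → r0=12
MOV r2, #0 → r2=0
LSL r0, r0, #1 → r0=12<<1=24
ADD r2, r2, #3 → r2=0+3=3
CMP r2, #21  (cmp 3,21)
BLT L1: taken
LSL r0, r0, #1 → r0=24<<1=48
ADD r2, r2, #3 → r2=3+3=6
CMP r2, #21  (cmp 6,21)
BLT L1: taken
LSL r0, r0, #1 → r0=48<<1=96
ADD r2, r2, #3 → r2=6+3=9
CMP r2, #21  (cmp 9,21)
BLT L1: taken
LSL r0, r0, #1 → r0=96<<1=192
ADD r2, r2, #3 → r2=9+3=12
CMP r2, #21  (cmp 12,21)
BLT L1: taken
LSL r0, r0, #1 → r0=192<<1=384
ADD r2, r2, #3 → r2=12+3=15
CMP r2, #21  (cmp 15,21)
BLT L1: taken
LSL r0, r0, #1 → r0=384<<1=768
ADD r2, r2, #3 → r2=15+3=18
CMP r2, #21  (cmp 18,21)
BLT L1: taken
LSL r0, r0, #1 → r0=768<<1=1536
ADD r2, r2, #3 → r2=18+3=21
CMP r2, #21  (cmp 21,21)
BLT L1: not taken
SUB r0, r0, #16 → r0=1536-16=1520
halt.
Total executed instructions: 32.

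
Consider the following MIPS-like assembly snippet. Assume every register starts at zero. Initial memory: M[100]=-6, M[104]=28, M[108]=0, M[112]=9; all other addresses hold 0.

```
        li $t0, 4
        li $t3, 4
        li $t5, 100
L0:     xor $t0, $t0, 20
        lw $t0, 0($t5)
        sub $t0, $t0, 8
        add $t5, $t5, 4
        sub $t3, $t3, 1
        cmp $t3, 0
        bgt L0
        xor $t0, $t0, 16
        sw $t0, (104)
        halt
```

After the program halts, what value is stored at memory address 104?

17

$t0=4
$t3=4
$t5=100
$t0=4^20=16
$t0=M[100]=-6
$t0=(-6)-8=-14
$t5=100+4=104
$t3=4-1=3
cmp $t3, 0  (cmp 3,0)
bgt L0: taken
$t0=(-14)^20=-26
$t0=M[104]=28
$t0=28-8=20
$t5=104+4=108
$t3=3-1=2
cmp $t3, 0  (cmp 2,0)
bgt L0: taken
$t0=20^20=0
$t0=M[108]=0
$t0=0-8=-8
$t5=108+4=112
$t3=2-1=1
cmp $t3, 0  (cmp 1,0)
bgt L0: taken
$t0=(-8)^20=-20
$t0=M[112]=9
$t0=9-8=1
$t5=112+4=116
$t3=1-1=0
cmp $t3, 0  (cmp 0,0)
bgt L0: not taken
$t0=1^16=17
sw $t0, (104) → M[104]=17
halt.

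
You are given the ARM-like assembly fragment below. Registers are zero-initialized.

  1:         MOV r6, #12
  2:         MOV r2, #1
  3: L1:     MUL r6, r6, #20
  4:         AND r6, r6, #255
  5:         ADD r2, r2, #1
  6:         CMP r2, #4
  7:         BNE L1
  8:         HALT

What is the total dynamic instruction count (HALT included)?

18

after MOV r6, #12: r6=12
after MOV r2, #1: r2=1
after MUL r6, r6, #20: r6=12*20=240
after AND r6, r6, #255: r6=240&255=240
after ADD r2, r2, #1: r2=1+1=2
CMP r2, #4  (cmp 2,4)
BNE L1: taken
after MUL r6, r6, #20: r6=240*20=4800
after AND r6, r6, #255: r6=4800&255=192
after ADD r2, r2, #1: r2=2+1=3
CMP r2, #4  (cmp 3,4)
BNE L1: taken
after MUL r6, r6, #20: r6=192*20=3840
after AND r6, r6, #255: r6=3840&255=0
after ADD r2, r2, #1: r2=3+1=4
CMP r2, #4  (cmp 4,4)
BNE L1: not taken
halt.
Total executed instructions: 18.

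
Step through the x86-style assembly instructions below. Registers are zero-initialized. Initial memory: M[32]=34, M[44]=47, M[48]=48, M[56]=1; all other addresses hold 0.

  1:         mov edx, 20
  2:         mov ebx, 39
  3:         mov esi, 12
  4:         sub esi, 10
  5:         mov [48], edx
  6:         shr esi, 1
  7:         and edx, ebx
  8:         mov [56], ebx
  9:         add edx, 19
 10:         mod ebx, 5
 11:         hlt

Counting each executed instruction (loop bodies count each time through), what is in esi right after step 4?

2

mov edx, 20 → edx=20
mov ebx, 39 → ebx=39
mov esi, 12 → esi=12
sub esi, 10 → esi=12-10=2
After step 4: esi = 2.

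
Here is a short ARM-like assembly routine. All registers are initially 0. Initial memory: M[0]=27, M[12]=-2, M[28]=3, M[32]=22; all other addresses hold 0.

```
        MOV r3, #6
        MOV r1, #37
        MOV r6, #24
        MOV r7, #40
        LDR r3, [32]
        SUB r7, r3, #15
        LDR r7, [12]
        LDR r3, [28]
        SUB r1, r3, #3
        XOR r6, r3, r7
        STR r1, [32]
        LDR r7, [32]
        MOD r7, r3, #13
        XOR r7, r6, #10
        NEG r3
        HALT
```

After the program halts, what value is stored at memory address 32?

r3=6
r1=37
r6=24
r7=40
r3=M[32]=22
r7=22-15=7
r7=M[12]=-2
r3=M[28]=3
r1=3-3=0
r6=3^(-2)=-3
STR r1, [32] → M[32]=0
r7=M[32]=0
r7=3%13=3
r7=(-3)^10=-9
r3=-(3)=-3
halt.

0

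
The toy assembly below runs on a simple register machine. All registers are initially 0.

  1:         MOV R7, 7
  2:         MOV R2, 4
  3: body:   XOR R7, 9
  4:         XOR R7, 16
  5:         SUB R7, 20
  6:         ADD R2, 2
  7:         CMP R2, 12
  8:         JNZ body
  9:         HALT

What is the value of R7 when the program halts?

after MOV R7, 7: R7=7
after MOV R2, 4: R2=4
after XOR R7, 9: R7=7^9=14
after XOR R7, 16: R7=14^16=30
after SUB R7, 20: R7=30-20=10
after ADD R2, 2: R2=4+2=6
CMP R2, 12  (cmp 6,12)
JNZ body: taken
after XOR R7, 9: R7=10^9=3
after XOR R7, 16: R7=3^16=19
after SUB R7, 20: R7=19-20=-1
after ADD R2, 2: R2=6+2=8
CMP R2, 12  (cmp 8,12)
JNZ body: taken
after XOR R7, 9: R7=(-1)^9=-10
after XOR R7, 16: R7=(-10)^16=-26
after SUB R7, 20: R7=(-26)-20=-46
after ADD R2, 2: R2=8+2=10
CMP R2, 12  (cmp 10,12)
JNZ body: taken
after XOR R7, 9: R7=(-46)^9=-37
after XOR R7, 16: R7=(-37)^16=-53
after SUB R7, 20: R7=(-53)-20=-73
after ADD R2, 2: R2=10+2=12
CMP R2, 12  (cmp 12,12)
JNZ body: not taken
halt.

-73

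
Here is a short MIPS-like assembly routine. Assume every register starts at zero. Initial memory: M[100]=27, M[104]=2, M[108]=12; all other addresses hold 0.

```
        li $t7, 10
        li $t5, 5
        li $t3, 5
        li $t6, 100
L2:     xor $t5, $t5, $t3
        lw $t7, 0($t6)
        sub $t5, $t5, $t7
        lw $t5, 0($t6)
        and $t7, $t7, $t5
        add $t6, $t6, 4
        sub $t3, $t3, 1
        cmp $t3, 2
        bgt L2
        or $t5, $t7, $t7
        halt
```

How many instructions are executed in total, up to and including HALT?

li $t7, 10 → $t7=10
li $t5, 5 → $t5=5
li $t3, 5 → $t3=5
li $t6, 100 → $t6=100
xor $t5, $t5, $t3 → $t5=5^5=0
lw $t7, 0($t6) → $t7=M[100]=27
sub $t5, $t5, $t7 → $t5=0-27=-27
lw $t5, 0($t6) → $t5=M[100]=27
and $t7, $t7, $t5 → $t7=27&27=27
add $t6, $t6, 4 → $t6=100+4=104
sub $t3, $t3, 1 → $t3=5-1=4
cmp $t3, 2  (cmp 4,2)
bgt L2: taken
xor $t5, $t5, $t3 → $t5=27^4=31
lw $t7, 0($t6) → $t7=M[104]=2
sub $t5, $t5, $t7 → $t5=31-2=29
lw $t5, 0($t6) → $t5=M[104]=2
and $t7, $t7, $t5 → $t7=2&2=2
add $t6, $t6, 4 → $t6=104+4=108
sub $t3, $t3, 1 → $t3=4-1=3
cmp $t3, 2  (cmp 3,2)
bgt L2: taken
xor $t5, $t5, $t3 → $t5=2^3=1
lw $t7, 0($t6) → $t7=M[108]=12
sub $t5, $t5, $t7 → $t5=1-12=-11
lw $t5, 0($t6) → $t5=M[108]=12
and $t7, $t7, $t5 → $t7=12&12=12
add $t6, $t6, 4 → $t6=108+4=112
sub $t3, $t3, 1 → $t3=3-1=2
cmp $t3, 2  (cmp 2,2)
bgt L2: not taken
or $t5, $t7, $t7 → $t5=12|12=12
halt.
Total executed instructions: 33.

33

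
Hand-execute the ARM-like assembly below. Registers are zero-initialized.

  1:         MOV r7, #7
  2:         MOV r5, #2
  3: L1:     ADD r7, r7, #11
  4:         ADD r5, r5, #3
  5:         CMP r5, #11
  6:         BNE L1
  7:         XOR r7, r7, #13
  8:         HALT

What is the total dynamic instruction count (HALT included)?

r7=7
r5=2
r7=7+11=18
r5=2+3=5
CMP r5, #11  (cmp 5,11)
BNE L1: taken
r7=18+11=29
r5=5+3=8
CMP r5, #11  (cmp 8,11)
BNE L1: taken
r7=29+11=40
r5=8+3=11
CMP r5, #11  (cmp 11,11)
BNE L1: not taken
r7=40^13=37
halt.
Total executed instructions: 16.

16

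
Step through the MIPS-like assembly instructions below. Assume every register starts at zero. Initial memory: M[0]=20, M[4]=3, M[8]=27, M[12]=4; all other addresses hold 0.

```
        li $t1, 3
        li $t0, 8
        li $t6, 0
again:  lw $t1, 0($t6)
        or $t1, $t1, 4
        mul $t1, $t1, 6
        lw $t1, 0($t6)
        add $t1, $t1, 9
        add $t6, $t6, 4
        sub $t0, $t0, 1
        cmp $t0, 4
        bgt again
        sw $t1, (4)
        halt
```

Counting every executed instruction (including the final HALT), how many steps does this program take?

li $t1, 3 → $t1=3
li $t0, 8 → $t0=8
li $t6, 0 → $t6=0
lw $t1, 0($t6) → $t1=M[0]=20
or $t1, $t1, 4 → $t1=20|4=20
mul $t1, $t1, 6 → $t1=20*6=120
lw $t1, 0($t6) → $t1=M[0]=20
add $t1, $t1, 9 → $t1=20+9=29
add $t6, $t6, 4 → $t6=0+4=4
sub $t0, $t0, 1 → $t0=8-1=7
cmp $t0, 4  (cmp 7,4)
bgt again: taken
lw $t1, 0($t6) → $t1=M[4]=3
or $t1, $t1, 4 → $t1=3|4=7
mul $t1, $t1, 6 → $t1=7*6=42
lw $t1, 0($t6) → $t1=M[4]=3
add $t1, $t1, 9 → $t1=3+9=12
add $t6, $t6, 4 → $t6=4+4=8
sub $t0, $t0, 1 → $t0=7-1=6
cmp $t0, 4  (cmp 6,4)
bgt again: taken
lw $t1, 0($t6) → $t1=M[8]=27
or $t1, $t1, 4 → $t1=27|4=31
mul $t1, $t1, 6 → $t1=31*6=186
lw $t1, 0($t6) → $t1=M[8]=27
add $t1, $t1, 9 → $t1=27+9=36
add $t6, $t6, 4 → $t6=8+4=12
sub $t0, $t0, 1 → $t0=6-1=5
cmp $t0, 4  (cmp 5,4)
bgt again: taken
lw $t1, 0($t6) → $t1=M[12]=4
or $t1, $t1, 4 → $t1=4|4=4
mul $t1, $t1, 6 → $t1=4*6=24
lw $t1, 0($t6) → $t1=M[12]=4
add $t1, $t1, 9 → $t1=4+9=13
add $t6, $t6, 4 → $t6=12+4=16
sub $t0, $t0, 1 → $t0=5-1=4
cmp $t0, 4  (cmp 4,4)
bgt again: not taken
sw $t1, (4) → M[4]=13
halt.
Total executed instructions: 41.

41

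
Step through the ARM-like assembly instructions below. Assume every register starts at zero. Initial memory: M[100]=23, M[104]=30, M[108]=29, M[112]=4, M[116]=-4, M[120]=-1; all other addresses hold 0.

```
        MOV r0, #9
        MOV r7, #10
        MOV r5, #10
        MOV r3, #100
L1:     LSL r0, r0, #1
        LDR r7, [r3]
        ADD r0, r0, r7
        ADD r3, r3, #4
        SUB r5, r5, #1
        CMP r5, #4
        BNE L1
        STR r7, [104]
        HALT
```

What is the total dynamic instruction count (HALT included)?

MOV r0, #9 → r0=9
MOV r7, #10 → r7=10
MOV r5, #10 → r5=10
MOV r3, #100 → r3=100
LSL r0, r0, #1 → r0=9<<1=18
LDR r7, [r3] → r7=M[100]=23
ADD r0, r0, r7 → r0=18+23=41
ADD r3, r3, #4 → r3=100+4=104
SUB r5, r5, #1 → r5=10-1=9
CMP r5, #4  (cmp 9,4)
BNE L1: taken
LSL r0, r0, #1 → r0=41<<1=82
LDR r7, [r3] → r7=M[104]=30
ADD r0, r0, r7 → r0=82+30=112
ADD r3, r3, #4 → r3=104+4=108
SUB r5, r5, #1 → r5=9-1=8
CMP r5, #4  (cmp 8,4)
BNE L1: taken
LSL r0, r0, #1 → r0=112<<1=224
LDR r7, [r3] → r7=M[108]=29
ADD r0, r0, r7 → r0=224+29=253
ADD r3, r3, #4 → r3=108+4=112
SUB r5, r5, #1 → r5=8-1=7
CMP r5, #4  (cmp 7,4)
BNE L1: taken
LSL r0, r0, #1 → r0=253<<1=506
LDR r7, [r3] → r7=M[112]=4
ADD r0, r0, r7 → r0=506+4=510
ADD r3, r3, #4 → r3=112+4=116
SUB r5, r5, #1 → r5=7-1=6
CMP r5, #4  (cmp 6,4)
BNE L1: taken
LSL r0, r0, #1 → r0=510<<1=1020
LDR r7, [r3] → r7=M[116]=-4
ADD r0, r0, r7 → r0=1020+(-4)=1016
ADD r3, r3, #4 → r3=116+4=120
SUB r5, r5, #1 → r5=6-1=5
CMP r5, #4  (cmp 5,4)
BNE L1: taken
LSL r0, r0, #1 → r0=1016<<1=2032
LDR r7, [r3] → r7=M[120]=-1
ADD r0, r0, r7 → r0=2032+(-1)=2031
ADD r3, r3, #4 → r3=120+4=124
SUB r5, r5, #1 → r5=5-1=4
CMP r5, #4  (cmp 4,4)
BNE L1: not taken
STR r7, [104] → M[104]=-1
halt.
Total executed instructions: 48.

48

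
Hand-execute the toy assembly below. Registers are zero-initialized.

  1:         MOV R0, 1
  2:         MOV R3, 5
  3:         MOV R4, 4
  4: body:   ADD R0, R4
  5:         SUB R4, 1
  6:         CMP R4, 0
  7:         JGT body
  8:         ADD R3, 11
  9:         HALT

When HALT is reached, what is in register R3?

16

R0=1
R3=5
R4=4
R0=1+4=5
R4=4-1=3
CMP R4, 0  (cmp 3,0)
JGT body: taken
R0=5+3=8
R4=3-1=2
CMP R4, 0  (cmp 2,0)
JGT body: taken
R0=8+2=10
R4=2-1=1
CMP R4, 0  (cmp 1,0)
JGT body: taken
R0=10+1=11
R4=1-1=0
CMP R4, 0  (cmp 0,0)
JGT body: not taken
R3=5+11=16
halt.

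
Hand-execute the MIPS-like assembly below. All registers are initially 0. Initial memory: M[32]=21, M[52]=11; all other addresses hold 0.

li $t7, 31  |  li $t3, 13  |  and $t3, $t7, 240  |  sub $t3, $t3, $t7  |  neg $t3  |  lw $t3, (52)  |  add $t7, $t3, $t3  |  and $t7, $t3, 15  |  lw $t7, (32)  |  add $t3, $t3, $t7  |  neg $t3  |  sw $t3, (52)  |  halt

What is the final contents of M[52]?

$t7=31
$t3=13
$t3=31&240=16
$t3=16-31=-15
$t3=-(-15)=15
$t3=M[52]=11
$t7=11+11=22
$t7=11&15=11
$t7=M[32]=21
$t3=11+21=32
$t3=-(32)=-32
sw $t3, (52) → M[52]=-32
halt.

-32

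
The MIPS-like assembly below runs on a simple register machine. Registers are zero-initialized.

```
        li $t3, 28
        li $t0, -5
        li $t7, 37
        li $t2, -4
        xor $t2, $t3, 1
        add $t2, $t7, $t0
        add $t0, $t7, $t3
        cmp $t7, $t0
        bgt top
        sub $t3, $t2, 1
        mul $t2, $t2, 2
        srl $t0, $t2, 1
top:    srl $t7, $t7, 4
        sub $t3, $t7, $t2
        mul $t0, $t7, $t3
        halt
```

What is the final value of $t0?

after li $t3, 28: $t3=28
after li $t0, -5: $t0=-5
after li $t7, 37: $t7=37
after li $t2, -4: $t2=-4
after xor $t2, $t3, 1: $t2=28^1=29
after add $t2, $t7, $t0: $t2=37+(-5)=32
after add $t0, $t7, $t3: $t0=37+28=65
cmp $t7, $t0  (cmp 37,65)
bgt top: not taken
after sub $t3, $t2, 1: $t3=32-1=31
after mul $t2, $t2, 2: $t2=32*2=64
after srl $t0, $t2, 1: $t0=64>>1=32
after srl $t7, $t7, 4: $t7=37>>4=2
after sub $t3, $t7, $t2: $t3=2-64=-62
after mul $t0, $t7, $t3: $t0=2*(-62)=-124
halt.

-124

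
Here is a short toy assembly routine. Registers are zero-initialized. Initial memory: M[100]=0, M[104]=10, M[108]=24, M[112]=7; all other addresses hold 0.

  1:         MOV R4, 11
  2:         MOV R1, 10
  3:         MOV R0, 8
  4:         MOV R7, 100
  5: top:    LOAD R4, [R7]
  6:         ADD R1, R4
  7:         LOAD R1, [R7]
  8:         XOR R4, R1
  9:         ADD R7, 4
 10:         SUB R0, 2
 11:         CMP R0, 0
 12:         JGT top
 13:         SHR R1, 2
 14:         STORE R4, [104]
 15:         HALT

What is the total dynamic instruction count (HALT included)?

39

R4=11
R1=10
R0=8
R7=100
R4=M[100]=0
R1=10+0=10
R1=M[100]=0
R4=0^0=0
R7=100+4=104
R0=8-2=6
CMP R0, 0  (cmp 6,0)
JGT top: taken
R4=M[104]=10
R1=0+10=10
R1=M[104]=10
R4=10^10=0
R7=104+4=108
R0=6-2=4
CMP R0, 0  (cmp 4,0)
JGT top: taken
R4=M[108]=24
R1=10+24=34
R1=M[108]=24
R4=24^24=0
R7=108+4=112
R0=4-2=2
CMP R0, 0  (cmp 2,0)
JGT top: taken
R4=M[112]=7
R1=24+7=31
R1=M[112]=7
R4=7^7=0
R7=112+4=116
R0=2-2=0
CMP R0, 0  (cmp 0,0)
JGT top: not taken
R1=7>>2=1
STORE R4, [104] → M[104]=0
halt.
Total executed instructions: 39.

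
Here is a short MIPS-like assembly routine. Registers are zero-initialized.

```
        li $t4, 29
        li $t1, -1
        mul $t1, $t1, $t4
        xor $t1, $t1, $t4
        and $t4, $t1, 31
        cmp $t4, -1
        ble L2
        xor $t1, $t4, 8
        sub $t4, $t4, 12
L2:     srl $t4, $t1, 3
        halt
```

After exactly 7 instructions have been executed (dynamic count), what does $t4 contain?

30

$t4=29
$t1=-1
$t1=(-1)*29=-29
$t1=(-29)^29=-2
$t4=(-2)&31=30
cmp $t4, -1  (cmp 30,-1)
ble L2: not taken
After step 7: $t4 = 30.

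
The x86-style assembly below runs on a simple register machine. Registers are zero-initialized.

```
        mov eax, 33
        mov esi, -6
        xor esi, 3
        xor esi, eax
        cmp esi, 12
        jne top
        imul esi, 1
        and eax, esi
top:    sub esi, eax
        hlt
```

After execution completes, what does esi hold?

after mov eax, 33: eax=33
after mov esi, -6: esi=-6
after xor esi, 3: esi=(-6)^3=-7
after xor esi, eax: esi=(-7)^33=-40
cmp esi, 12  (cmp -40,12)
jne top: taken
after sub esi, eax: esi=(-40)-33=-73
halt.

-73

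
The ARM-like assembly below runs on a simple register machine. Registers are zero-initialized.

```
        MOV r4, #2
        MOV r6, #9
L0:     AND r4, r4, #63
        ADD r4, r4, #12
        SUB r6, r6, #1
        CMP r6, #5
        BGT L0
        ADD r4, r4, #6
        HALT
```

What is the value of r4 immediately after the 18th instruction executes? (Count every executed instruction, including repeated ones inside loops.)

38

MOV r4, #2 → r4=2
MOV r6, #9 → r6=9
AND r4, r4, #63 → r4=2&63=2
ADD r4, r4, #12 → r4=2+12=14
SUB r6, r6, #1 → r6=9-1=8
CMP r6, #5  (cmp 8,5)
BGT L0: taken
AND r4, r4, #63 → r4=14&63=14
ADD r4, r4, #12 → r4=14+12=26
SUB r6, r6, #1 → r6=8-1=7
CMP r6, #5  (cmp 7,5)
BGT L0: taken
AND r4, r4, #63 → r4=26&63=26
ADD r4, r4, #12 → r4=26+12=38
SUB r6, r6, #1 → r6=7-1=6
CMP r6, #5  (cmp 6,5)
BGT L0: taken
AND r4, r4, #63 → r4=38&63=38
After step 18: r4 = 38.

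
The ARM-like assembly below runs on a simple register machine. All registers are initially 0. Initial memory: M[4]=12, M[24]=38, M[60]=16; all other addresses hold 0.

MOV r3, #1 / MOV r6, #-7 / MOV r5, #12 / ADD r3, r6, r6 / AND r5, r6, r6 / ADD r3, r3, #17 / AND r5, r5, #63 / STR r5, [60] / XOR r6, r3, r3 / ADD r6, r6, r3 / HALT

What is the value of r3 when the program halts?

3

MOV r3, #1 → r3=1
MOV r6, #-7 → r6=-7
MOV r5, #12 → r5=12
ADD r3, r6, r6 → r3=(-7)+(-7)=-14
AND r5, r6, r6 → r5=(-7)&(-7)=-7
ADD r3, r3, #17 → r3=(-14)+17=3
AND r5, r5, #63 → r5=(-7)&63=57
STR r5, [60] → M[60]=57
XOR r6, r3, r3 → r6=3^3=0
ADD r6, r6, r3 → r6=0+3=3
halt.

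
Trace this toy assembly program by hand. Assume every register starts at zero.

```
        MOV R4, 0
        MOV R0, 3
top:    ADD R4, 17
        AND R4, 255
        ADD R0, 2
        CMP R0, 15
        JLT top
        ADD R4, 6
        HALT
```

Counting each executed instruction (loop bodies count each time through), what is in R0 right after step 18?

9

MOV R4, 0 → R4=0
MOV R0, 3 → R0=3
ADD R4, 17 → R4=0+17=17
AND R4, 255 → R4=17&255=17
ADD R0, 2 → R0=3+2=5
CMP R0, 15  (cmp 5,15)
JLT top: taken
ADD R4, 17 → R4=17+17=34
AND R4, 255 → R4=34&255=34
ADD R0, 2 → R0=5+2=7
CMP R0, 15  (cmp 7,15)
JLT top: taken
ADD R4, 17 → R4=34+17=51
AND R4, 255 → R4=51&255=51
ADD R0, 2 → R0=7+2=9
CMP R0, 15  (cmp 9,15)
JLT top: taken
ADD R4, 17 → R4=51+17=68
After step 18: R0 = 9.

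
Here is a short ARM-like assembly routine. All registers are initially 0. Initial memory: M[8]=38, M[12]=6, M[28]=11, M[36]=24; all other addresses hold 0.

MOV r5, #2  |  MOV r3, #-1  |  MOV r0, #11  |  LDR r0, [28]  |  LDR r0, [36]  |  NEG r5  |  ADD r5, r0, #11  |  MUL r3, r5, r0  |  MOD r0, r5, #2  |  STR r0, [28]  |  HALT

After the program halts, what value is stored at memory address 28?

after MOV r5, #2: r5=2
after MOV r3, #-1: r3=-1
after MOV r0, #11: r0=11
after LDR r0, [28]: r0=M[28]=11
after LDR r0, [36]: r0=M[36]=24
after NEG r5: r5=-(2)=-2
after ADD r5, r0, #11: r5=24+11=35
after MUL r3, r5, r0: r3=35*24=840
after MOD r0, r5, #2: r0=35%2=1
STR r0, [28] → M[28]=1
halt.

1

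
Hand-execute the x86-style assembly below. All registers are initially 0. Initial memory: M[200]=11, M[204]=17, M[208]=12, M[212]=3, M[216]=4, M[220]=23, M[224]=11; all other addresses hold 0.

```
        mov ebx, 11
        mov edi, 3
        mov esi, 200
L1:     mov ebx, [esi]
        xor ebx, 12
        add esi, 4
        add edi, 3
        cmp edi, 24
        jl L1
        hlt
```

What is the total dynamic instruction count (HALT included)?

46

mov ebx, 11 → ebx=11
mov edi, 3 → edi=3
mov esi, 200 → esi=200
mov ebx, [esi] → ebx=M[200]=11
xor ebx, 12 → ebx=11^12=7
add esi, 4 → esi=200+4=204
add edi, 3 → edi=3+3=6
cmp edi, 24  (cmp 6,24)
jl L1: taken
mov ebx, [esi] → ebx=M[204]=17
xor ebx, 12 → ebx=17^12=29
add esi, 4 → esi=204+4=208
add edi, 3 → edi=6+3=9
cmp edi, 24  (cmp 9,24)
jl L1: taken
mov ebx, [esi] → ebx=M[208]=12
xor ebx, 12 → ebx=12^12=0
add esi, 4 → esi=208+4=212
add edi, 3 → edi=9+3=12
cmp edi, 24  (cmp 12,24)
jl L1: taken
mov ebx, [esi] → ebx=M[212]=3
xor ebx, 12 → ebx=3^12=15
add esi, 4 → esi=212+4=216
add edi, 3 → edi=12+3=15
cmp edi, 24  (cmp 15,24)
jl L1: taken
mov ebx, [esi] → ebx=M[216]=4
xor ebx, 12 → ebx=4^12=8
add esi, 4 → esi=216+4=220
add edi, 3 → edi=15+3=18
cmp edi, 24  (cmp 18,24)
jl L1: taken
mov ebx, [esi] → ebx=M[220]=23
xor ebx, 12 → ebx=23^12=27
add esi, 4 → esi=220+4=224
add edi, 3 → edi=18+3=21
cmp edi, 24  (cmp 21,24)
jl L1: taken
mov ebx, [esi] → ebx=M[224]=11
xor ebx, 12 → ebx=11^12=7
add esi, 4 → esi=224+4=228
add edi, 3 → edi=21+3=24
cmp edi, 24  (cmp 24,24)
jl L1: not taken
halt.
Total executed instructions: 46.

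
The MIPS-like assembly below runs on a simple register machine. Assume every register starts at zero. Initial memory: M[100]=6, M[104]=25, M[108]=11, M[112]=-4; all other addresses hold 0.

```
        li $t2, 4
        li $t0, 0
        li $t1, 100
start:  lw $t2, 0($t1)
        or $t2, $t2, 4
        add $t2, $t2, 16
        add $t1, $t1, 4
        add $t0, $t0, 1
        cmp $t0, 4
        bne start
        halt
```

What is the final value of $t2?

li $t2, 4 → $t2=4
li $t0, 0 → $t0=0
li $t1, 100 → $t1=100
lw $t2, 0($t1) → $t2=M[100]=6
or $t2, $t2, 4 → $t2=6|4=6
add $t2, $t2, 16 → $t2=6+16=22
add $t1, $t1, 4 → $t1=100+4=104
add $t0, $t0, 1 → $t0=0+1=1
cmp $t0, 4  (cmp 1,4)
bne start: taken
lw $t2, 0($t1) → $t2=M[104]=25
or $t2, $t2, 4 → $t2=25|4=29
add $t2, $t2, 16 → $t2=29+16=45
add $t1, $t1, 4 → $t1=104+4=108
add $t0, $t0, 1 → $t0=1+1=2
cmp $t0, 4  (cmp 2,4)
bne start: taken
lw $t2, 0($t1) → $t2=M[108]=11
or $t2, $t2, 4 → $t2=11|4=15
add $t2, $t2, 16 → $t2=15+16=31
add $t1, $t1, 4 → $t1=108+4=112
add $t0, $t0, 1 → $t0=2+1=3
cmp $t0, 4  (cmp 3,4)
bne start: taken
lw $t2, 0($t1) → $t2=M[112]=-4
or $t2, $t2, 4 → $t2=(-4)|4=-4
add $t2, $t2, 16 → $t2=(-4)+16=12
add $t1, $t1, 4 → $t1=112+4=116
add $t0, $t0, 1 → $t0=3+1=4
cmp $t0, 4  (cmp 4,4)
bne start: not taken
halt.

12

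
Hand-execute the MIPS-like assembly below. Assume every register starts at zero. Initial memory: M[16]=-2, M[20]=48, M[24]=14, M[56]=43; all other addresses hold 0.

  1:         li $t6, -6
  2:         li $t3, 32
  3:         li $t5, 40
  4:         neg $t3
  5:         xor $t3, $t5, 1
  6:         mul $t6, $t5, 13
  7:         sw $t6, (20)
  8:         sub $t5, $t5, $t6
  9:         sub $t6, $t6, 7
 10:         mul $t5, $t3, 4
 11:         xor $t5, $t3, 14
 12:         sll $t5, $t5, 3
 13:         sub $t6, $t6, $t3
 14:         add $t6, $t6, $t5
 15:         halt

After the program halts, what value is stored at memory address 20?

520

li $t6, -6 → $t6=-6
li $t3, 32 → $t3=32
li $t5, 40 → $t5=40
neg $t3 → $t3=-(32)=-32
xor $t3, $t5, 1 → $t3=40^1=41
mul $t6, $t5, 13 → $t6=40*13=520
sw $t6, (20) → M[20]=520
sub $t5, $t5, $t6 → $t5=40-520=-480
sub $t6, $t6, 7 → $t6=520-7=513
mul $t5, $t3, 4 → $t5=41*4=164
xor $t5, $t3, 14 → $t5=41^14=39
sll $t5, $t5, 3 → $t5=39<<3=312
sub $t6, $t6, $t3 → $t6=513-41=472
add $t6, $t6, $t5 → $t6=472+312=784
halt.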